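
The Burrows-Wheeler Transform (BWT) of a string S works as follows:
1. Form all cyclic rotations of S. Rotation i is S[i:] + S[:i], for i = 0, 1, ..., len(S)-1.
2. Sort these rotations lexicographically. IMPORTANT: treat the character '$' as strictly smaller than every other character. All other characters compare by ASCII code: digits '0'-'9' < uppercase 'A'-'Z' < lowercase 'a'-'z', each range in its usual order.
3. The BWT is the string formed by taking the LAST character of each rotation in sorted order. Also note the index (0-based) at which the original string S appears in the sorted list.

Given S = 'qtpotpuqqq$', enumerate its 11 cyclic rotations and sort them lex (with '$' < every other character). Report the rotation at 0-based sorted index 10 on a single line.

All 11 rotations (rotation i = S[i:]+S[:i]):
  rot[0] = qtpotpuqqq$
  rot[1] = tpotpuqqq$q
  rot[2] = potpuqqq$qt
  rot[3] = otpuqqq$qtp
  rot[4] = tpuqqq$qtpo
  rot[5] = puqqq$qtpot
  rot[6] = uqqq$qtpotp
  rot[7] = qqq$qtpotpu
  rot[8] = qq$qtpotpuq
  rot[9] = q$qtpotpuqq
  rot[10] = $qtpotpuqqq
Sorted (with $ < everything):
  sorted[0] = $qtpotpuqqq
  sorted[1] = otpuqqq$qtp
  sorted[2] = potpuqqq$qt
  sorted[3] = puqqq$qtpot
  sorted[4] = q$qtpotpuqq
  sorted[5] = qq$qtpotpuq
  sorted[6] = qqq$qtpotpu
  sorted[7] = qtpotpuqqq$
  sorted[8] = tpotpuqqq$q
  sorted[9] = tpuqqq$qtpo
  sorted[10] = uqqq$qtpotp
sorted[10] = uqqq$qtpotp

Answer: uqqq$qtpotp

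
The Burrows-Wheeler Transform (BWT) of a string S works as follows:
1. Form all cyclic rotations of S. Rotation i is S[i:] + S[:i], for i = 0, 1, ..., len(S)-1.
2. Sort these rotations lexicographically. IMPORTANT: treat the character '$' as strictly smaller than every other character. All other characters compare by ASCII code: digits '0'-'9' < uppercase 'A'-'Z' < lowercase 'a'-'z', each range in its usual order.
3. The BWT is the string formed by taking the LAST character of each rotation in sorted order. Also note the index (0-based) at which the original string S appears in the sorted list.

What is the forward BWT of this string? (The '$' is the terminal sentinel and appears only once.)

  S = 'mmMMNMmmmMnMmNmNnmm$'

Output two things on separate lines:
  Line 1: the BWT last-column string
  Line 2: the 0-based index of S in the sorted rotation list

All 20 rotations (rotation i = S[i:]+S[:i]):
  rot[0] = mmMMNMmmmMnMmNmNnmm$
  rot[1] = mMMNMmmmMnMmNmNnmm$m
  rot[2] = MMNMmmmMnMmNmNnmm$mm
  rot[3] = MNMmmmMnMmNmNnmm$mmM
  rot[4] = NMmmmMnMmNmNnmm$mmMM
  rot[5] = MmmmMnMmNmNnmm$mmMMN
  rot[6] = mmmMnMmNmNnmm$mmMMNM
  rot[7] = mmMnMmNmNnmm$mmMMNMm
  rot[8] = mMnMmNmNnmm$mmMMNMmm
  rot[9] = MnMmNmNnmm$mmMMNMmmm
  rot[10] = nMmNmNnmm$mmMMNMmmmM
  rot[11] = MmNmNnmm$mmMMNMmmmMn
  rot[12] = mNmNnmm$mmMMNMmmmMnM
  rot[13] = NmNnmm$mmMMNMmmmMnMm
  rot[14] = mNnmm$mmMMNMmmmMnMmN
  rot[15] = Nnmm$mmMMNMmmmMnMmNm
  rot[16] = nmm$mmMMNMmmmMnMmNmN
  rot[17] = mm$mmMMNMmmmMnMmNmNn
  rot[18] = m$mmMMNMmmmMnMmNmNnm
  rot[19] = $mmMMNMmmmMnMmNmNnmm
Sorted (with $ < everything):
  sorted[0] = $mmMMNMmmmMnMmNmNnmm  (last char: 'm')
  sorted[1] = MMNMmmmMnMmNmNnmm$mm  (last char: 'm')
  sorted[2] = MNMmmmMnMmNmNnmm$mmM  (last char: 'M')
  sorted[3] = MmNmNnmm$mmMMNMmmmMn  (last char: 'n')
  sorted[4] = MmmmMnMmNmNnmm$mmMMN  (last char: 'N')
  sorted[5] = MnMmNmNnmm$mmMMNMmmm  (last char: 'm')
  sorted[6] = NMmmmMnMmNmNnmm$mmMM  (last char: 'M')
  sorted[7] = NmNnmm$mmMMNMmmmMnMm  (last char: 'm')
  sorted[8] = Nnmm$mmMMNMmmmMnMmNm  (last char: 'm')
  sorted[9] = m$mmMMNMmmmMnMmNmNnm  (last char: 'm')
  sorted[10] = mMMNMmmmMnMmNmNnmm$m  (last char: 'm')
  sorted[11] = mMnMmNmNnmm$mmMMNMmm  (last char: 'm')
  sorted[12] = mNmNnmm$mmMMNMmmmMnM  (last char: 'M')
  sorted[13] = mNnmm$mmMMNMmmmMnMmN  (last char: 'N')
  sorted[14] = mm$mmMMNMmmmMnMmNmNn  (last char: 'n')
  sorted[15] = mmMMNMmmmMnMmNmNnmm$  (last char: '$')
  sorted[16] = mmMnMmNmNnmm$mmMMNMm  (last char: 'm')
  sorted[17] = mmmMnMmNmNnmm$mmMMNM  (last char: 'M')
  sorted[18] = nMmNmNnmm$mmMMNMmmmM  (last char: 'M')
  sorted[19] = nmm$mmMMNMmmmMnMmNmN  (last char: 'N')
Last column: mmMnNmMmmmmmMNn$mMMN
Original string S is at sorted index 15

Answer: mmMnNmMmmmmmMNn$mMMN
15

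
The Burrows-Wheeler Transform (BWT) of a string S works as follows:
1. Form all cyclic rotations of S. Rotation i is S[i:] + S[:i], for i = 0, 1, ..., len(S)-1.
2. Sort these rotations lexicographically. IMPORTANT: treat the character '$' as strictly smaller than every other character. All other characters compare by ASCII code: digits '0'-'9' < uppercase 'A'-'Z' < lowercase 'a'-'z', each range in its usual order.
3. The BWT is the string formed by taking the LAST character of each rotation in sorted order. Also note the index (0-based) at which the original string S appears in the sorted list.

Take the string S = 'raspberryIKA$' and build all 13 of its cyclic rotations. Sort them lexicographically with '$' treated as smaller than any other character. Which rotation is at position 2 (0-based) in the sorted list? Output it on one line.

Answer: IKA$raspberry

Derivation:
All 13 rotations (rotation i = S[i:]+S[:i]):
  rot[0] = raspberryIKA$
  rot[1] = aspberryIKA$r
  rot[2] = spberryIKA$ra
  rot[3] = pberryIKA$ras
  rot[4] = berryIKA$rasp
  rot[5] = erryIKA$raspb
  rot[6] = rryIKA$raspbe
  rot[7] = ryIKA$raspber
  rot[8] = yIKA$raspberr
  rot[9] = IKA$raspberry
  rot[10] = KA$raspberryI
  rot[11] = A$raspberryIK
  rot[12] = $raspberryIKA
Sorted (with $ < everything):
  sorted[0] = $raspberryIKA
  sorted[1] = A$raspberryIK
  sorted[2] = IKA$raspberry
  sorted[3] = KA$raspberryI
  sorted[4] = aspberryIKA$r
  sorted[5] = berryIKA$rasp
  sorted[6] = erryIKA$raspb
  sorted[7] = pberryIKA$ras
  sorted[8] = raspberryIKA$
  sorted[9] = rryIKA$raspbe
  sorted[10] = ryIKA$raspber
  sorted[11] = spberryIKA$ra
  sorted[12] = yIKA$raspberr
sorted[2] = IKA$raspberry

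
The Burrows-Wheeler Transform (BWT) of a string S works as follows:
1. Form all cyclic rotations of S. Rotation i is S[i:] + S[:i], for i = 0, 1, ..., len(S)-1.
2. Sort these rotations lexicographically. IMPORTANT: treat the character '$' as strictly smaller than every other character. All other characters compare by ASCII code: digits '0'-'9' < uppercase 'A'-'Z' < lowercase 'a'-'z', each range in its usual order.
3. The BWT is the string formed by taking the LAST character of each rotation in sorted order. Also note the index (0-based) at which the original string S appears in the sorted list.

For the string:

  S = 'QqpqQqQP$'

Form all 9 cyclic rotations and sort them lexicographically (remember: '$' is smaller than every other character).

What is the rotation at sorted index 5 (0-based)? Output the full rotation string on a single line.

Answer: pqQqQP$Qq

Derivation:
All 9 rotations (rotation i = S[i:]+S[:i]):
  rot[0] = QqpqQqQP$
  rot[1] = qpqQqQP$Q
  rot[2] = pqQqQP$Qq
  rot[3] = qQqQP$Qqp
  rot[4] = QqQP$Qqpq
  rot[5] = qQP$QqpqQ
  rot[6] = QP$QqpqQq
  rot[7] = P$QqpqQqQ
  rot[8] = $QqpqQqQP
Sorted (with $ < everything):
  sorted[0] = $QqpqQqQP
  sorted[1] = P$QqpqQqQ
  sorted[2] = QP$QqpqQq
  sorted[3] = QqQP$Qqpq
  sorted[4] = QqpqQqQP$
  sorted[5] = pqQqQP$Qq
  sorted[6] = qQP$QqpqQ
  sorted[7] = qQqQP$Qqp
  sorted[8] = qpqQqQP$Q
sorted[5] = pqQqQP$Qq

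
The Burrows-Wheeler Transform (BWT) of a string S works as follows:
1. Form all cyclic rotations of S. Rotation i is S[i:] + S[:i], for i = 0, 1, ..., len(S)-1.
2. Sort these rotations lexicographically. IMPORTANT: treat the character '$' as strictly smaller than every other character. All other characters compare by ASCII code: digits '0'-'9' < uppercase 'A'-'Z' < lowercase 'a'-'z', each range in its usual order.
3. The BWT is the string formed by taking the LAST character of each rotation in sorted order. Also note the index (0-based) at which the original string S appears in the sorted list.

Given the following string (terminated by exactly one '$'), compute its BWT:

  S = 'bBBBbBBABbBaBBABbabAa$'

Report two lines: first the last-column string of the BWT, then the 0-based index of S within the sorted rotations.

All 22 rotations (rotation i = S[i:]+S[:i]):
  rot[0] = bBBBbBBABbBaBBABbabAa$
  rot[1] = BBBbBBABbBaBBABbabAa$b
  rot[2] = BBbBBABbBaBBABbabAa$bB
  rot[3] = BbBBABbBaBBABbabAa$bBB
  rot[4] = bBBABbBaBBABbabAa$bBBB
  rot[5] = BBABbBaBBABbabAa$bBBBb
  rot[6] = BABbBaBBABbabAa$bBBBbB
  rot[7] = ABbBaBBABbabAa$bBBBbBB
  rot[8] = BbBaBBABbabAa$bBBBbBBA
  rot[9] = bBaBBABbabAa$bBBBbBBAB
  rot[10] = BaBBABbabAa$bBBBbBBABb
  rot[11] = aBBABbabAa$bBBBbBBABbB
  rot[12] = BBABbabAa$bBBBbBBABbBa
  rot[13] = BABbabAa$bBBBbBBABbBaB
  rot[14] = ABbabAa$bBBBbBBABbBaBB
  rot[15] = BbabAa$bBBBbBBABbBaBBA
  rot[16] = babAa$bBBBbBBABbBaBBAB
  rot[17] = abAa$bBBBbBBABbBaBBABb
  rot[18] = bAa$bBBBbBBABbBaBBABba
  rot[19] = Aa$bBBBbBBABbBaBBABbab
  rot[20] = a$bBBBbBBABbBaBBABbabA
  rot[21] = $bBBBbBBABbBaBBABbabAa
Sorted (with $ < everything):
  sorted[0] = $bBBBbBBABbBaBBABbabAa  (last char: 'a')
  sorted[1] = ABbBaBBABbabAa$bBBBbBB  (last char: 'B')
  sorted[2] = ABbabAa$bBBBbBBABbBaBB  (last char: 'B')
  sorted[3] = Aa$bBBBbBBABbBaBBABbab  (last char: 'b')
  sorted[4] = BABbBaBBABbabAa$bBBBbB  (last char: 'B')
  sorted[5] = BABbabAa$bBBBbBBABbBaB  (last char: 'B')
  sorted[6] = BBABbBaBBABbabAa$bBBBb  (last char: 'b')
  sorted[7] = BBABbabAa$bBBBbBBABbBa  (last char: 'a')
  sorted[8] = BBBbBBABbBaBBABbabAa$b  (last char: 'b')
  sorted[9] = BBbBBABbBaBBABbabAa$bB  (last char: 'B')
  sorted[10] = BaBBABbabAa$bBBBbBBABb  (last char: 'b')
  sorted[11] = BbBBABbBaBBABbabAa$bBB  (last char: 'B')
  sorted[12] = BbBaBBABbabAa$bBBBbBBA  (last char: 'A')
  sorted[13] = BbabAa$bBBBbBBABbBaBBA  (last char: 'A')
  sorted[14] = a$bBBBbBBABbBaBBABbabA  (last char: 'A')
  sorted[15] = aBBABbabAa$bBBBbBBABbB  (last char: 'B')
  sorted[16] = abAa$bBBBbBBABbBaBBABb  (last char: 'b')
  sorted[17] = bAa$bBBBbBBABbBaBBABba  (last char: 'a')
  sorted[18] = bBBABbBaBBABbabAa$bBBB  (last char: 'B')
  sorted[19] = bBBBbBBABbBaBBABbabAa$  (last char: '$')
  sorted[20] = bBaBBABbabAa$bBBBbBBAB  (last char: 'B')
  sorted[21] = babAa$bBBBbBBABbBaBBAB  (last char: 'B')
Last column: aBBbBBbabBbBAAABbaB$BB
Original string S is at sorted index 19

Answer: aBBbBBbabBbBAAABbaB$BB
19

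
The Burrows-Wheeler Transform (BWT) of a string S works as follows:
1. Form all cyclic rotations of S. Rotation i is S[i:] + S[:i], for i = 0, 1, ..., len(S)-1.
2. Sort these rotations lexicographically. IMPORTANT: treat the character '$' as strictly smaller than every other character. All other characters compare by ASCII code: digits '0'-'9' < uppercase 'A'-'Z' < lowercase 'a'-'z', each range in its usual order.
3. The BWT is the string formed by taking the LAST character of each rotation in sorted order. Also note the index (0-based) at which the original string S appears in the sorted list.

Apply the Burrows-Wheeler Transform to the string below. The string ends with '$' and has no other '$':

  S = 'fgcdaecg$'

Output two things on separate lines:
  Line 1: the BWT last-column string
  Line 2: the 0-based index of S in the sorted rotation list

Answer: gdgeca$cf
6

Derivation:
All 9 rotations (rotation i = S[i:]+S[:i]):
  rot[0] = fgcdaecg$
  rot[1] = gcdaecg$f
  rot[2] = cdaecg$fg
  rot[3] = daecg$fgc
  rot[4] = aecg$fgcd
  rot[5] = ecg$fgcda
  rot[6] = cg$fgcdae
  rot[7] = g$fgcdaec
  rot[8] = $fgcdaecg
Sorted (with $ < everything):
  sorted[0] = $fgcdaecg  (last char: 'g')
  sorted[1] = aecg$fgcd  (last char: 'd')
  sorted[2] = cdaecg$fg  (last char: 'g')
  sorted[3] = cg$fgcdae  (last char: 'e')
  sorted[4] = daecg$fgc  (last char: 'c')
  sorted[5] = ecg$fgcda  (last char: 'a')
  sorted[6] = fgcdaecg$  (last char: '$')
  sorted[7] = g$fgcdaec  (last char: 'c')
  sorted[8] = gcdaecg$f  (last char: 'f')
Last column: gdgeca$cf
Original string S is at sorted index 6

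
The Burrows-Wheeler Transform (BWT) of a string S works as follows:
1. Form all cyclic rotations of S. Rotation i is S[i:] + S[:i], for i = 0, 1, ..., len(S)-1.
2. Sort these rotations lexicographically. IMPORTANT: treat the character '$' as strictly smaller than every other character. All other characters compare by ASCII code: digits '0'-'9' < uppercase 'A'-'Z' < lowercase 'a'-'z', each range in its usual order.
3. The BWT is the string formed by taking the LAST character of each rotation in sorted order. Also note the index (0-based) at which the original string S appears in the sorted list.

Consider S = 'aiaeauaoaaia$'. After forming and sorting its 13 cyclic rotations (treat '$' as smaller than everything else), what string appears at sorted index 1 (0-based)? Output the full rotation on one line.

Answer: a$aiaeauaoaai

Derivation:
All 13 rotations (rotation i = S[i:]+S[:i]):
  rot[0] = aiaeauaoaaia$
  rot[1] = iaeauaoaaia$a
  rot[2] = aeauaoaaia$ai
  rot[3] = eauaoaaia$aia
  rot[4] = auaoaaia$aiae
  rot[5] = uaoaaia$aiaea
  rot[6] = aoaaia$aiaeau
  rot[7] = oaaia$aiaeaua
  rot[8] = aaia$aiaeauao
  rot[9] = aia$aiaeauaoa
  rot[10] = ia$aiaeauaoaa
  rot[11] = a$aiaeauaoaai
  rot[12] = $aiaeauaoaaia
Sorted (with $ < everything):
  sorted[0] = $aiaeauaoaaia
  sorted[1] = a$aiaeauaoaai
  sorted[2] = aaia$aiaeauao
  sorted[3] = aeauaoaaia$ai
  sorted[4] = aia$aiaeauaoa
  sorted[5] = aiaeauaoaaia$
  sorted[6] = aoaaia$aiaeau
  sorted[7] = auaoaaia$aiae
  sorted[8] = eauaoaaia$aia
  sorted[9] = ia$aiaeauaoaa
  sorted[10] = iaeauaoaaia$a
  sorted[11] = oaaia$aiaeaua
  sorted[12] = uaoaaia$aiaea
sorted[1] = a$aiaeauaoaai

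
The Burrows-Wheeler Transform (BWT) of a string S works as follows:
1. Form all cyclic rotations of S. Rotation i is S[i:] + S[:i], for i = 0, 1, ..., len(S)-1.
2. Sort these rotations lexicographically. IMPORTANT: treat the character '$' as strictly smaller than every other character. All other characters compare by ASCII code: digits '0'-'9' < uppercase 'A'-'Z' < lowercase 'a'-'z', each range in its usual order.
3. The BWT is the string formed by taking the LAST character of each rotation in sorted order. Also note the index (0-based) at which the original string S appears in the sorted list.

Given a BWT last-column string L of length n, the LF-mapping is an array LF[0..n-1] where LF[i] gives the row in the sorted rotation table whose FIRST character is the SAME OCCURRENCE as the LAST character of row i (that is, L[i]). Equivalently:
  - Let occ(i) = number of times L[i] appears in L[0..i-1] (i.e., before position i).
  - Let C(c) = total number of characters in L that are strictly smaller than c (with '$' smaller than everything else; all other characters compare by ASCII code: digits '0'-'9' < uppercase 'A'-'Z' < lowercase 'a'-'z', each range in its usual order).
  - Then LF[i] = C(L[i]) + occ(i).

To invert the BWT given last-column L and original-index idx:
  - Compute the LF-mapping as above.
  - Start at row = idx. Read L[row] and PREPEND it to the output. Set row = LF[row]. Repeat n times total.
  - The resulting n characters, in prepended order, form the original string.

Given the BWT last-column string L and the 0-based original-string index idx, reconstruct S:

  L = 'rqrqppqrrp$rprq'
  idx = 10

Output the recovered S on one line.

LF mapping: 9 5 10 6 1 2 7 11 12 3 0 13 4 14 8
Walk LF starting at row 10, prepending L[row]:
  step 1: row=10, L[10]='$', prepend. Next row=LF[10]=0
  step 2: row=0, L[0]='r', prepend. Next row=LF[0]=9
  step 3: row=9, L[9]='p', prepend. Next row=LF[9]=3
  step 4: row=3, L[3]='q', prepend. Next row=LF[3]=6
  step 5: row=6, L[6]='q', prepend. Next row=LF[6]=7
  step 6: row=7, L[7]='r', prepend. Next row=LF[7]=11
  step 7: row=11, L[11]='r', prepend. Next row=LF[11]=13
  step 8: row=13, L[13]='r', prepend. Next row=LF[13]=14
  step 9: row=14, L[14]='q', prepend. Next row=LF[14]=8
  step 10: row=8, L[8]='r', prepend. Next row=LF[8]=12
  step 11: row=12, L[12]='p', prepend. Next row=LF[12]=4
  step 12: row=4, L[4]='p', prepend. Next row=LF[4]=1
  step 13: row=1, L[1]='q', prepend. Next row=LF[1]=5
  step 14: row=5, L[5]='p', prepend. Next row=LF[5]=2
  step 15: row=2, L[2]='r', prepend. Next row=LF[2]=10
Reversed output: rpqpprqrrrqqpr$

Answer: rpqpprqrrrqqpr$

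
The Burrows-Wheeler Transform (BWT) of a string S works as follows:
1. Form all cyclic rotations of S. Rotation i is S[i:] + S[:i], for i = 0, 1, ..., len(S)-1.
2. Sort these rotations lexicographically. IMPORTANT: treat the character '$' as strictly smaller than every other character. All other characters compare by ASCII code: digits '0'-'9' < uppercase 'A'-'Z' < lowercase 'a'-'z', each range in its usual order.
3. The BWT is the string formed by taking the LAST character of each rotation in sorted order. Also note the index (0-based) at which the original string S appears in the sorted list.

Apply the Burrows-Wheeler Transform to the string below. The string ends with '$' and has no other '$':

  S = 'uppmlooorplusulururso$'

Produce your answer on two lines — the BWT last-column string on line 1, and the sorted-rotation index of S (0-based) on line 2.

All 22 rotations (rotation i = S[i:]+S[:i]):
  rot[0] = uppmlooorplusulururso$
  rot[1] = ppmlooorplusulururso$u
  rot[2] = pmlooorplusulururso$up
  rot[3] = mlooorplusulururso$upp
  rot[4] = looorplusulururso$uppm
  rot[5] = ooorplusulururso$uppml
  rot[6] = oorplusulururso$uppmlo
  rot[7] = orplusulururso$uppmloo
  rot[8] = rplusulururso$uppmlooo
  rot[9] = plusulururso$uppmlooor
  rot[10] = lusulururso$uppmlooorp
  rot[11] = usulururso$uppmlooorpl
  rot[12] = sulururso$uppmlooorplu
  rot[13] = ulururso$uppmlooorplus
  rot[14] = lururso$uppmlooorplusu
  rot[15] = ururso$uppmlooorplusul
  rot[16] = rurso$uppmlooorplusulu
  rot[17] = urso$uppmlooorplusulur
  rot[18] = rso$uppmlooorplusuluru
  rot[19] = so$uppmlooorplusulurur
  rot[20] = o$uppmlooorplusulururs
  rot[21] = $uppmlooorplusulururso
Sorted (with $ < everything):
  sorted[0] = $uppmlooorplusulururso  (last char: 'o')
  sorted[1] = looorplusulururso$uppm  (last char: 'm')
  sorted[2] = lururso$uppmlooorplusu  (last char: 'u')
  sorted[3] = lusulururso$uppmlooorp  (last char: 'p')
  sorted[4] = mlooorplusulururso$upp  (last char: 'p')
  sorted[5] = o$uppmlooorplusulururs  (last char: 's')
  sorted[6] = ooorplusulururso$uppml  (last char: 'l')
  sorted[7] = oorplusulururso$uppmlo  (last char: 'o')
  sorted[8] = orplusulururso$uppmloo  (last char: 'o')
  sorted[9] = plusulururso$uppmlooor  (last char: 'r')
  sorted[10] = pmlooorplusulururso$up  (last char: 'p')
  sorted[11] = ppmlooorplusulururso$u  (last char: 'u')
  sorted[12] = rplusulururso$uppmlooo  (last char: 'o')
  sorted[13] = rso$uppmlooorplusuluru  (last char: 'u')
  sorted[14] = rurso$uppmlooorplusulu  (last char: 'u')
  sorted[15] = so$uppmlooorplusulurur  (last char: 'r')
  sorted[16] = sulururso$uppmlooorplu  (last char: 'u')
  sorted[17] = ulururso$uppmlooorplus  (last char: 's')
  sorted[18] = uppmlooorplusulururso$  (last char: '$')
  sorted[19] = urso$uppmlooorplusulur  (last char: 'r')
  sorted[20] = ururso$uppmlooorplusul  (last char: 'l')
  sorted[21] = usulururso$uppmlooorpl  (last char: 'l')
Last column: omuppsloorpuouurus$rll
Original string S is at sorted index 18

Answer: omuppsloorpuouurus$rll
18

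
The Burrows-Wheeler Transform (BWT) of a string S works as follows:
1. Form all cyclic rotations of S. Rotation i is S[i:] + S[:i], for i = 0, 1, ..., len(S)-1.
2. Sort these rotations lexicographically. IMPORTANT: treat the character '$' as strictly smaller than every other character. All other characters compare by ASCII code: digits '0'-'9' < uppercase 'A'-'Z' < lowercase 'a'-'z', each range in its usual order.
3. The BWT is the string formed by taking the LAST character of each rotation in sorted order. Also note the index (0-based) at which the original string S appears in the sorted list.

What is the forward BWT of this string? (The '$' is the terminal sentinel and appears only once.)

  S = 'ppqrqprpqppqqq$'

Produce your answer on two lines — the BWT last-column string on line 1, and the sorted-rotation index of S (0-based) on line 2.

Answer: qq$rppqqprqpppq
2

Derivation:
All 15 rotations (rotation i = S[i:]+S[:i]):
  rot[0] = ppqrqprpqppqqq$
  rot[1] = pqrqprpqppqqq$p
  rot[2] = qrqprpqppqqq$pp
  rot[3] = rqprpqppqqq$ppq
  rot[4] = qprpqppqqq$ppqr
  rot[5] = prpqppqqq$ppqrq
  rot[6] = rpqppqqq$ppqrqp
  rot[7] = pqppqqq$ppqrqpr
  rot[8] = qppqqq$ppqrqprp
  rot[9] = ppqqq$ppqrqprpq
  rot[10] = pqqq$ppqrqprpqp
  rot[11] = qqq$ppqrqprpqpp
  rot[12] = qq$ppqrqprpqppq
  rot[13] = q$ppqrqprpqppqq
  rot[14] = $ppqrqprpqppqqq
Sorted (with $ < everything):
  sorted[0] = $ppqrqprpqppqqq  (last char: 'q')
  sorted[1] = ppqqq$ppqrqprpq  (last char: 'q')
  sorted[2] = ppqrqprpqppqqq$  (last char: '$')
  sorted[3] = pqppqqq$ppqrqpr  (last char: 'r')
  sorted[4] = pqqq$ppqrqprpqp  (last char: 'p')
  sorted[5] = pqrqprpqppqqq$p  (last char: 'p')
  sorted[6] = prpqppqqq$ppqrq  (last char: 'q')
  sorted[7] = q$ppqrqprpqppqq  (last char: 'q')
  sorted[8] = qppqqq$ppqrqprp  (last char: 'p')
  sorted[9] = qprpqppqqq$ppqr  (last char: 'r')
  sorted[10] = qq$ppqrqprpqppq  (last char: 'q')
  sorted[11] = qqq$ppqrqprpqpp  (last char: 'p')
  sorted[12] = qrqprpqppqqq$pp  (last char: 'p')
  sorted[13] = rpqppqqq$ppqrqp  (last char: 'p')
  sorted[14] = rqprpqppqqq$ppq  (last char: 'q')
Last column: qq$rppqqprqpppq
Original string S is at sorted index 2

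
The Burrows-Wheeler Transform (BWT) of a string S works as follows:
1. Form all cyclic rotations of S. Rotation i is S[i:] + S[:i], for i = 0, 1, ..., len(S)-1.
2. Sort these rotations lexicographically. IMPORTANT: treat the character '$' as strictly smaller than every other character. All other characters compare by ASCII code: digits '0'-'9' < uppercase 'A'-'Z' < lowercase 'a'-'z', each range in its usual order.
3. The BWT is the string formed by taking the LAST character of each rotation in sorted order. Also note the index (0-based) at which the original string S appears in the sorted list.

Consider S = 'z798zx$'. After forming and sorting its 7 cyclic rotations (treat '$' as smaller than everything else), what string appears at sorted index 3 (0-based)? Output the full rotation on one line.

All 7 rotations (rotation i = S[i:]+S[:i]):
  rot[0] = z798zx$
  rot[1] = 798zx$z
  rot[2] = 98zx$z7
  rot[3] = 8zx$z79
  rot[4] = zx$z798
  rot[5] = x$z798z
  rot[6] = $z798zx
Sorted (with $ < everything):
  sorted[0] = $z798zx
  sorted[1] = 798zx$z
  sorted[2] = 8zx$z79
  sorted[3] = 98zx$z7
  sorted[4] = x$z798z
  sorted[5] = z798zx$
  sorted[6] = zx$z798
sorted[3] = 98zx$z7

Answer: 98zx$z7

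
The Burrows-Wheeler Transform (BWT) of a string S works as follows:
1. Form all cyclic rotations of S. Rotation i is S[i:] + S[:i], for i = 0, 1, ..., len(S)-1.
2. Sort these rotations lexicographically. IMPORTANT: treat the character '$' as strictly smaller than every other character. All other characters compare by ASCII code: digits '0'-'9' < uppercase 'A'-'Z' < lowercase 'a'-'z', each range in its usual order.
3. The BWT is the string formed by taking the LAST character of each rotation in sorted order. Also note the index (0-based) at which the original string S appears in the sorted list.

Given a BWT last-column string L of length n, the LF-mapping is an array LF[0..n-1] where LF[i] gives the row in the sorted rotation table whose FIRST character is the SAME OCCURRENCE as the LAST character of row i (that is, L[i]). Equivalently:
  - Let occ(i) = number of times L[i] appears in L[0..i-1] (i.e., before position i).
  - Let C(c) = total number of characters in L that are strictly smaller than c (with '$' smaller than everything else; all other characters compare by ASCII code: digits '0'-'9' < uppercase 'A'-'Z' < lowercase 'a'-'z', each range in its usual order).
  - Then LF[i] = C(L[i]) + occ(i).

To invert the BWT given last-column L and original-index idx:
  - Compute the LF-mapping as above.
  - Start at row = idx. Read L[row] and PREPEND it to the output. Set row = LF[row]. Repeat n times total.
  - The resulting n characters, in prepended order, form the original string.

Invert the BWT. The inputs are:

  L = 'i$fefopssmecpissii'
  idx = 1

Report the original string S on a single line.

Answer: coffeemississippi$

Derivation:
LF mapping: 6 0 4 2 5 11 12 14 15 10 3 1 13 7 16 17 8 9
Walk LF starting at row 1, prepending L[row]:
  step 1: row=1, L[1]='$', prepend. Next row=LF[1]=0
  step 2: row=0, L[0]='i', prepend. Next row=LF[0]=6
  step 3: row=6, L[6]='p', prepend. Next row=LF[6]=12
  step 4: row=12, L[12]='p', prepend. Next row=LF[12]=13
  step 5: row=13, L[13]='i', prepend. Next row=LF[13]=7
  step 6: row=7, L[7]='s', prepend. Next row=LF[7]=14
  step 7: row=14, L[14]='s', prepend. Next row=LF[14]=16
  step 8: row=16, L[16]='i', prepend. Next row=LF[16]=8
  step 9: row=8, L[8]='s', prepend. Next row=LF[8]=15
  step 10: row=15, L[15]='s', prepend. Next row=LF[15]=17
  step 11: row=17, L[17]='i', prepend. Next row=LF[17]=9
  step 12: row=9, L[9]='m', prepend. Next row=LF[9]=10
  step 13: row=10, L[10]='e', prepend. Next row=LF[10]=3
  step 14: row=3, L[3]='e', prepend. Next row=LF[3]=2
  step 15: row=2, L[2]='f', prepend. Next row=LF[2]=4
  step 16: row=4, L[4]='f', prepend. Next row=LF[4]=5
  step 17: row=5, L[5]='o', prepend. Next row=LF[5]=11
  step 18: row=11, L[11]='c', prepend. Next row=LF[11]=1
Reversed output: coffeemississippi$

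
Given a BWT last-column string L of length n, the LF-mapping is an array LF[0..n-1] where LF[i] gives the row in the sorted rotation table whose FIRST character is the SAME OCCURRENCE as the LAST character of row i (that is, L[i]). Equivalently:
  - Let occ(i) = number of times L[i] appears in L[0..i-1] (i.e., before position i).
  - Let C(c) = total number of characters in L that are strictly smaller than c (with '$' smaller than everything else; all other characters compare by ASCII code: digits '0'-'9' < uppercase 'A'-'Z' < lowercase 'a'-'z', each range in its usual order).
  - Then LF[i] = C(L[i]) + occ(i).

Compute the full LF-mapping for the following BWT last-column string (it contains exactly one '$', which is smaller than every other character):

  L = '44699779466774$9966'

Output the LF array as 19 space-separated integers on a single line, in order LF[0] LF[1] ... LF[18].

Answer: 1 2 5 14 15 10 11 16 3 6 7 12 13 4 0 17 18 8 9

Derivation:
Char counts: '$':1, '4':4, '6':5, '7':4, '9':5
C (first-col start): C('$')=0, C('4')=1, C('6')=5, C('7')=10, C('9')=14
L[0]='4': occ=0, LF[0]=C('4')+0=1+0=1
L[1]='4': occ=1, LF[1]=C('4')+1=1+1=2
L[2]='6': occ=0, LF[2]=C('6')+0=5+0=5
L[3]='9': occ=0, LF[3]=C('9')+0=14+0=14
L[4]='9': occ=1, LF[4]=C('9')+1=14+1=15
L[5]='7': occ=0, LF[5]=C('7')+0=10+0=10
L[6]='7': occ=1, LF[6]=C('7')+1=10+1=11
L[7]='9': occ=2, LF[7]=C('9')+2=14+2=16
L[8]='4': occ=2, LF[8]=C('4')+2=1+2=3
L[9]='6': occ=1, LF[9]=C('6')+1=5+1=6
L[10]='6': occ=2, LF[10]=C('6')+2=5+2=7
L[11]='7': occ=2, LF[11]=C('7')+2=10+2=12
L[12]='7': occ=3, LF[12]=C('7')+3=10+3=13
L[13]='4': occ=3, LF[13]=C('4')+3=1+3=4
L[14]='$': occ=0, LF[14]=C('$')+0=0+0=0
L[15]='9': occ=3, LF[15]=C('9')+3=14+3=17
L[16]='9': occ=4, LF[16]=C('9')+4=14+4=18
L[17]='6': occ=3, LF[17]=C('6')+3=5+3=8
L[18]='6': occ=4, LF[18]=C('6')+4=5+4=9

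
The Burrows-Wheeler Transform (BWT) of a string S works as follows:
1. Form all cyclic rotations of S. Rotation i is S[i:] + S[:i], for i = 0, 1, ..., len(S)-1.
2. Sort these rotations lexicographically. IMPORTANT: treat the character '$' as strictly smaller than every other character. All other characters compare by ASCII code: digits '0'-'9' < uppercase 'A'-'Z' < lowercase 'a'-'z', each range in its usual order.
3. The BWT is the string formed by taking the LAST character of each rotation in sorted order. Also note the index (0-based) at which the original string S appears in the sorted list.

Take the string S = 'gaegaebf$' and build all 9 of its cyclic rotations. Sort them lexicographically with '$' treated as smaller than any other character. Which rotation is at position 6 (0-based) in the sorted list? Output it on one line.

All 9 rotations (rotation i = S[i:]+S[:i]):
  rot[0] = gaegaebf$
  rot[1] = aegaebf$g
  rot[2] = egaebf$ga
  rot[3] = gaebf$gae
  rot[4] = aebf$gaeg
  rot[5] = ebf$gaega
  rot[6] = bf$gaegae
  rot[7] = f$gaegaeb
  rot[8] = $gaegaebf
Sorted (with $ < everything):
  sorted[0] = $gaegaebf
  sorted[1] = aebf$gaeg
  sorted[2] = aegaebf$g
  sorted[3] = bf$gaegae
  sorted[4] = ebf$gaega
  sorted[5] = egaebf$ga
  sorted[6] = f$gaegaeb
  sorted[7] = gaebf$gae
  sorted[8] = gaegaebf$
sorted[6] = f$gaegaeb

Answer: f$gaegaeb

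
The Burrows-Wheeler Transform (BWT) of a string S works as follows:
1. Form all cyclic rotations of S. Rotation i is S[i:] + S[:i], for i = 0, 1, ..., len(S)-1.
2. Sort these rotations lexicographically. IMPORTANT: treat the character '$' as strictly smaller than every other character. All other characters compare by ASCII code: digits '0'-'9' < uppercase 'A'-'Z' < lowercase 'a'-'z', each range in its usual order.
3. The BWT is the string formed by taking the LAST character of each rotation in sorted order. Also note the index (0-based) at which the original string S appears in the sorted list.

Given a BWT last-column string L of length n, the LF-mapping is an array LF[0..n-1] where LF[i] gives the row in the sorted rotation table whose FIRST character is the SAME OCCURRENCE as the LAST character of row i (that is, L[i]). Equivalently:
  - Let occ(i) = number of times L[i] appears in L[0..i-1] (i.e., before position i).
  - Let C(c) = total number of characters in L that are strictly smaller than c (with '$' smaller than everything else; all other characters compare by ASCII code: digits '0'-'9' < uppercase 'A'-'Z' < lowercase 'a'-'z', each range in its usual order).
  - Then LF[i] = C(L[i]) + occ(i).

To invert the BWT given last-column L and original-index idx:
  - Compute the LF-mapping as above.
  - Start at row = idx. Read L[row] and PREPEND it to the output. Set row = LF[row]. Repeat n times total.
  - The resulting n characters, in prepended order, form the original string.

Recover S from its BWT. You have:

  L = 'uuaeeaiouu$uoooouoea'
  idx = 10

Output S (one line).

Answer: oouoouaaeeauuoieuou$

Derivation:
LF mapping: 14 15 1 4 5 2 7 8 16 17 0 18 9 10 11 12 19 13 6 3
Walk LF starting at row 10, prepending L[row]:
  step 1: row=10, L[10]='$', prepend. Next row=LF[10]=0
  step 2: row=0, L[0]='u', prepend. Next row=LF[0]=14
  step 3: row=14, L[14]='o', prepend. Next row=LF[14]=11
  step 4: row=11, L[11]='u', prepend. Next row=LF[11]=18
  step 5: row=18, L[18]='e', prepend. Next row=LF[18]=6
  step 6: row=6, L[6]='i', prepend. Next row=LF[6]=7
  step 7: row=7, L[7]='o', prepend. Next row=LF[7]=8
  step 8: row=8, L[8]='u', prepend. Next row=LF[8]=16
  step 9: row=16, L[16]='u', prepend. Next row=LF[16]=19
  step 10: row=19, L[19]='a', prepend. Next row=LF[19]=3
  step 11: row=3, L[3]='e', prepend. Next row=LF[3]=4
  step 12: row=4, L[4]='e', prepend. Next row=LF[4]=5
  step 13: row=5, L[5]='a', prepend. Next row=LF[5]=2
  step 14: row=2, L[2]='a', prepend. Next row=LF[2]=1
  step 15: row=1, L[1]='u', prepend. Next row=LF[1]=15
  step 16: row=15, L[15]='o', prepend. Next row=LF[15]=12
  step 17: row=12, L[12]='o', prepend. Next row=LF[12]=9
  step 18: row=9, L[9]='u', prepend. Next row=LF[9]=17
  step 19: row=17, L[17]='o', prepend. Next row=LF[17]=13
  step 20: row=13, L[13]='o', prepend. Next row=LF[13]=10
Reversed output: oouoouaaeeauuoieuou$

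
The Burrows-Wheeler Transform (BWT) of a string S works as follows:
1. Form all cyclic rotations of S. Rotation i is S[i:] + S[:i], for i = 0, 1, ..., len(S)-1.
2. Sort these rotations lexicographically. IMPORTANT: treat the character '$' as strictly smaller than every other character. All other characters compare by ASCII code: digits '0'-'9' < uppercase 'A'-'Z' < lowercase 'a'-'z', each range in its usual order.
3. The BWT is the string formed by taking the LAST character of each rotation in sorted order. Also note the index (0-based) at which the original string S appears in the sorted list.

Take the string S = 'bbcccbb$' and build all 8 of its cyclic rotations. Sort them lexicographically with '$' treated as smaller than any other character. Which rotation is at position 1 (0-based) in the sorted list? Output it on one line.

All 8 rotations (rotation i = S[i:]+S[:i]):
  rot[0] = bbcccbb$
  rot[1] = bcccbb$b
  rot[2] = cccbb$bb
  rot[3] = ccbb$bbc
  rot[4] = cbb$bbcc
  rot[5] = bb$bbccc
  rot[6] = b$bbcccb
  rot[7] = $bbcccbb
Sorted (with $ < everything):
  sorted[0] = $bbcccbb
  sorted[1] = b$bbcccb
  sorted[2] = bb$bbccc
  sorted[3] = bbcccbb$
  sorted[4] = bcccbb$b
  sorted[5] = cbb$bbcc
  sorted[6] = ccbb$bbc
  sorted[7] = cccbb$bb
sorted[1] = b$bbcccb

Answer: b$bbcccb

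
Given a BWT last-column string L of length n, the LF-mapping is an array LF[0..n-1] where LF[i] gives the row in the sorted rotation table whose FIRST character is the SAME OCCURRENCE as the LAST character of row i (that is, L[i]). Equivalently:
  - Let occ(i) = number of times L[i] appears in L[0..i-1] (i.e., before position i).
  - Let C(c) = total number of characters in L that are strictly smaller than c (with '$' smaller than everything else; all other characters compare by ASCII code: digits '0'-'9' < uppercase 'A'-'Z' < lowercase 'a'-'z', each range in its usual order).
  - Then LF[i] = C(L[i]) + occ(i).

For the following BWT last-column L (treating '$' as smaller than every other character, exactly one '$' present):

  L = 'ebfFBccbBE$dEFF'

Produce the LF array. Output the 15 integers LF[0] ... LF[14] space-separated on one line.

Answer: 13 8 14 5 1 10 11 9 2 3 0 12 4 6 7

Derivation:
Char counts: '$':1, 'B':2, 'E':2, 'F':3, 'b':2, 'c':2, 'd':1, 'e':1, 'f':1
C (first-col start): C('$')=0, C('B')=1, C('E')=3, C('F')=5, C('b')=8, C('c')=10, C('d')=12, C('e')=13, C('f')=14
L[0]='e': occ=0, LF[0]=C('e')+0=13+0=13
L[1]='b': occ=0, LF[1]=C('b')+0=8+0=8
L[2]='f': occ=0, LF[2]=C('f')+0=14+0=14
L[3]='F': occ=0, LF[3]=C('F')+0=5+0=5
L[4]='B': occ=0, LF[4]=C('B')+0=1+0=1
L[5]='c': occ=0, LF[5]=C('c')+0=10+0=10
L[6]='c': occ=1, LF[6]=C('c')+1=10+1=11
L[7]='b': occ=1, LF[7]=C('b')+1=8+1=9
L[8]='B': occ=1, LF[8]=C('B')+1=1+1=2
L[9]='E': occ=0, LF[9]=C('E')+0=3+0=3
L[10]='$': occ=0, LF[10]=C('$')+0=0+0=0
L[11]='d': occ=0, LF[11]=C('d')+0=12+0=12
L[12]='E': occ=1, LF[12]=C('E')+1=3+1=4
L[13]='F': occ=1, LF[13]=C('F')+1=5+1=6
L[14]='F': occ=2, LF[14]=C('F')+2=5+2=7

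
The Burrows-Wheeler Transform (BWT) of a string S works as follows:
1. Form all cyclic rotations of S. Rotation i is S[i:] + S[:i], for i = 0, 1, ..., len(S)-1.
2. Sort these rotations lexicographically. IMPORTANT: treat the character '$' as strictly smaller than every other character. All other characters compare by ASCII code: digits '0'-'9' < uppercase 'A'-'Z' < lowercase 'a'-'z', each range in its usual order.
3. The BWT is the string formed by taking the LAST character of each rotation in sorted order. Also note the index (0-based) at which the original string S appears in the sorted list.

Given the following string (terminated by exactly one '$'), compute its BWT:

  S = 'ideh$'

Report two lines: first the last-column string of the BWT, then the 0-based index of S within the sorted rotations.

Answer: hide$
4

Derivation:
All 5 rotations (rotation i = S[i:]+S[:i]):
  rot[0] = ideh$
  rot[1] = deh$i
  rot[2] = eh$id
  rot[3] = h$ide
  rot[4] = $ideh
Sorted (with $ < everything):
  sorted[0] = $ideh  (last char: 'h')
  sorted[1] = deh$i  (last char: 'i')
  sorted[2] = eh$id  (last char: 'd')
  sorted[3] = h$ide  (last char: 'e')
  sorted[4] = ideh$  (last char: '$')
Last column: hide$
Original string S is at sorted index 4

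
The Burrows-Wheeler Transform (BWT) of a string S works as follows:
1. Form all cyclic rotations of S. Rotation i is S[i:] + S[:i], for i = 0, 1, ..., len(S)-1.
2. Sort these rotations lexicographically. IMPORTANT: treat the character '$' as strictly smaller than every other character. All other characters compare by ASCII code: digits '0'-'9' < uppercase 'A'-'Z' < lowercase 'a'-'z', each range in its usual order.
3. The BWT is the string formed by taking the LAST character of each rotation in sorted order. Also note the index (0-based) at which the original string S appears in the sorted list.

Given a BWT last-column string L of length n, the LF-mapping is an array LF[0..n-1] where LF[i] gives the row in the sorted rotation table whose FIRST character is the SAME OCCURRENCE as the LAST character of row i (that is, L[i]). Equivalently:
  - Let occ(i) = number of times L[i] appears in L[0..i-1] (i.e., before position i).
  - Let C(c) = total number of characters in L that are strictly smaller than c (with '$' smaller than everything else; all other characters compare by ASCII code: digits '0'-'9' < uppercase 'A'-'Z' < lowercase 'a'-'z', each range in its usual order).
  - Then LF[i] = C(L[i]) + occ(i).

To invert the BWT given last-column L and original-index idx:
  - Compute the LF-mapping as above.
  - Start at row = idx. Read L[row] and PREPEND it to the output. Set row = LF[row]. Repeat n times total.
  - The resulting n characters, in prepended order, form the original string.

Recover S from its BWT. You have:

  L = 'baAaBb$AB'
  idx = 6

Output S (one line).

LF mapping: 7 5 1 6 3 8 0 2 4
Walk LF starting at row 6, prepending L[row]:
  step 1: row=6, L[6]='$', prepend. Next row=LF[6]=0
  step 2: row=0, L[0]='b', prepend. Next row=LF[0]=7
  step 3: row=7, L[7]='A', prepend. Next row=LF[7]=2
  step 4: row=2, L[2]='A', prepend. Next row=LF[2]=1
  step 5: row=1, L[1]='a', prepend. Next row=LF[1]=5
  step 6: row=5, L[5]='b', prepend. Next row=LF[5]=8
  step 7: row=8, L[8]='B', prepend. Next row=LF[8]=4
  step 8: row=4, L[4]='B', prepend. Next row=LF[4]=3
  step 9: row=3, L[3]='a', prepend. Next row=LF[3]=6
Reversed output: aBBbaAAb$

Answer: aBBbaAAb$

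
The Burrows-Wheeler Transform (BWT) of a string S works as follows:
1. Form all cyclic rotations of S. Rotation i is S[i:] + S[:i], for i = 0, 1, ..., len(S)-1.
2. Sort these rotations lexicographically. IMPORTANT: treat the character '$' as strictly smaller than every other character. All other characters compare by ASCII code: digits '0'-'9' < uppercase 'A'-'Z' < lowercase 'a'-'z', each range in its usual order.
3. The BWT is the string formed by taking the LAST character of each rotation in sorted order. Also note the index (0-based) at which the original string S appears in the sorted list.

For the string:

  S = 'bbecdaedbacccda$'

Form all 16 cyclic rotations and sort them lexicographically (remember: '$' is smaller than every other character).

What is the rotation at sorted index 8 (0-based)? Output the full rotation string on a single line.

Answer: ccda$bbecdaedbac

Derivation:
All 16 rotations (rotation i = S[i:]+S[:i]):
  rot[0] = bbecdaedbacccda$
  rot[1] = becdaedbacccda$b
  rot[2] = ecdaedbacccda$bb
  rot[3] = cdaedbacccda$bbe
  rot[4] = daedbacccda$bbec
  rot[5] = aedbacccda$bbecd
  rot[6] = edbacccda$bbecda
  rot[7] = dbacccda$bbecdae
  rot[8] = bacccda$bbecdaed
  rot[9] = acccda$bbecdaedb
  rot[10] = cccda$bbecdaedba
  rot[11] = ccda$bbecdaedbac
  rot[12] = cda$bbecdaedbacc
  rot[13] = da$bbecdaedbaccc
  rot[14] = a$bbecdaedbacccd
  rot[15] = $bbecdaedbacccda
Sorted (with $ < everything):
  sorted[0] = $bbecdaedbacccda
  sorted[1] = a$bbecdaedbacccd
  sorted[2] = acccda$bbecdaedb
  sorted[3] = aedbacccda$bbecd
  sorted[4] = bacccda$bbecdaed
  sorted[5] = bbecdaedbacccda$
  sorted[6] = becdaedbacccda$b
  sorted[7] = cccda$bbecdaedba
  sorted[8] = ccda$bbecdaedbac
  sorted[9] = cda$bbecdaedbacc
  sorted[10] = cdaedbacccda$bbe
  sorted[11] = da$bbecdaedbaccc
  sorted[12] = daedbacccda$bbec
  sorted[13] = dbacccda$bbecdae
  sorted[14] = ecdaedbacccda$bb
  sorted[15] = edbacccda$bbecda
sorted[8] = ccda$bbecdaedbac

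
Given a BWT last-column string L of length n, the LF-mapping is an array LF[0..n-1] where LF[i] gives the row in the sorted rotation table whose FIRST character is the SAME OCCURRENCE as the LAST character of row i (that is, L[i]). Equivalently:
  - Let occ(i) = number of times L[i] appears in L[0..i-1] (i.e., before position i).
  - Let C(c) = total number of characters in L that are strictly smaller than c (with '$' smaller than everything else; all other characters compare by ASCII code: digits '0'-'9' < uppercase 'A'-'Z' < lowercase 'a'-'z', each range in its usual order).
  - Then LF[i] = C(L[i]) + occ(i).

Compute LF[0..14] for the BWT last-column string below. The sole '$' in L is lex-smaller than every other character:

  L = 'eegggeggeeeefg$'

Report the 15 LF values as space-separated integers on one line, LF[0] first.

Answer: 1 2 9 10 11 3 12 13 4 5 6 7 8 14 0

Derivation:
Char counts: '$':1, 'e':7, 'f':1, 'g':6
C (first-col start): C('$')=0, C('e')=1, C('f')=8, C('g')=9
L[0]='e': occ=0, LF[0]=C('e')+0=1+0=1
L[1]='e': occ=1, LF[1]=C('e')+1=1+1=2
L[2]='g': occ=0, LF[2]=C('g')+0=9+0=9
L[3]='g': occ=1, LF[3]=C('g')+1=9+1=10
L[4]='g': occ=2, LF[4]=C('g')+2=9+2=11
L[5]='e': occ=2, LF[5]=C('e')+2=1+2=3
L[6]='g': occ=3, LF[6]=C('g')+3=9+3=12
L[7]='g': occ=4, LF[7]=C('g')+4=9+4=13
L[8]='e': occ=3, LF[8]=C('e')+3=1+3=4
L[9]='e': occ=4, LF[9]=C('e')+4=1+4=5
L[10]='e': occ=5, LF[10]=C('e')+5=1+5=6
L[11]='e': occ=6, LF[11]=C('e')+6=1+6=7
L[12]='f': occ=0, LF[12]=C('f')+0=8+0=8
L[13]='g': occ=5, LF[13]=C('g')+5=9+5=14
L[14]='$': occ=0, LF[14]=C('$')+0=0+0=0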